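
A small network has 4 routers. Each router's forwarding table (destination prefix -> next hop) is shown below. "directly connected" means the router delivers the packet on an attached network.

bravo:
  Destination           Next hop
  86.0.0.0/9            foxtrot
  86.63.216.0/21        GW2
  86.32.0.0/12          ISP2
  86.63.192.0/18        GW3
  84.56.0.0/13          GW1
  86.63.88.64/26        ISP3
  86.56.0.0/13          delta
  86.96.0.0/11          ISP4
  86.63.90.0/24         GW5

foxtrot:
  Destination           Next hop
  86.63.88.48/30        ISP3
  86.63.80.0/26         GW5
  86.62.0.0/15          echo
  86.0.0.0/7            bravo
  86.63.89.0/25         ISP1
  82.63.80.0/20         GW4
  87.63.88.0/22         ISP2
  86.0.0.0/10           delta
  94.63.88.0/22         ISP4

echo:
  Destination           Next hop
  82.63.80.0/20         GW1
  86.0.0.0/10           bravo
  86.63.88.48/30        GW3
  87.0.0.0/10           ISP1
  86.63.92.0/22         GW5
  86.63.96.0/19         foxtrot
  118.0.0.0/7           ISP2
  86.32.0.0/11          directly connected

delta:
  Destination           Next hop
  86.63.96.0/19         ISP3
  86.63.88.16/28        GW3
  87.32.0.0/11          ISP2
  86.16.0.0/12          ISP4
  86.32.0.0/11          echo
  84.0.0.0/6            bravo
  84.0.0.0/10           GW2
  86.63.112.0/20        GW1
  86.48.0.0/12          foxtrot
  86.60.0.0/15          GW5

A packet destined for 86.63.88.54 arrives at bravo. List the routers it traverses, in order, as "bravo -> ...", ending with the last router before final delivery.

At bravo: longest match for 86.63.88.54 is 86.56.0.0/13 -> delta
At delta: longest match for 86.63.88.54 is 86.48.0.0/12 -> foxtrot
At foxtrot: longest match for 86.63.88.54 is 86.62.0.0/15 -> echo
At echo: longest match for 86.63.88.54 is 86.32.0.0/11 -> directly connected

bravo -> delta -> foxtrot -> echo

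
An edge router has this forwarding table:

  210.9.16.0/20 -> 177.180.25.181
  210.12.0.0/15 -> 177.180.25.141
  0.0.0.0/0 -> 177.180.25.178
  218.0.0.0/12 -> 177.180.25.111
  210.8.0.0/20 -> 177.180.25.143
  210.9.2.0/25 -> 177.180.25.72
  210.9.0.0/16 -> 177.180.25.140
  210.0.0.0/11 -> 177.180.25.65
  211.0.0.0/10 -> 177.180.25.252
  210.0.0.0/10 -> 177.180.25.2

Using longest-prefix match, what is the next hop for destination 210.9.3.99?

Routes whose prefix contains 210.9.3.99:
  0.0.0.0/0 (default, matches everything) -> 177.180.25.178
  210.0.0.0/10 (210.0.0.0 - 210.63.255.255) -> 177.180.25.2
  210.0.0.0/11 (210.0.0.0 - 210.31.255.255) -> 177.180.25.65
  210.9.0.0/16 (210.9.0.0 - 210.9.255.255) -> 177.180.25.140
More-specific entries that do NOT match:
  210.9.2.0/25 (210.9.2.0 - 210.9.2.127) does not contain 210.9.3.99
  210.9.16.0/20 (210.9.16.0 - 210.9.31.255) does not contain 210.9.3.99
  210.8.0.0/20 (210.8.0.0 - 210.8.15.255) does not contain 210.9.3.99
Longest matching prefix is /16 -> next hop 177.180.25.140.

177.180.25.140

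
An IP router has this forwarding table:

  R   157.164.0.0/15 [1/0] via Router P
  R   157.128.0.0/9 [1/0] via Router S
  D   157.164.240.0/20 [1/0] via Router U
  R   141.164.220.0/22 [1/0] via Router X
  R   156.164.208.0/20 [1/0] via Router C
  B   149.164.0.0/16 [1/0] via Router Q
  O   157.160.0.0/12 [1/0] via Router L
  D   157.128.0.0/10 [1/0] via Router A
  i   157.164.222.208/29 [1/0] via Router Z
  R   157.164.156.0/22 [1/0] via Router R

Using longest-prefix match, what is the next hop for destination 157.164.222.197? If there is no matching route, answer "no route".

Router P

Routes whose prefix contains 157.164.222.197:
  157.128.0.0/9 (157.128.0.0 - 157.255.255.255) -> Router S
  157.128.0.0/10 (157.128.0.0 - 157.191.255.255) -> Router A
  157.160.0.0/12 (157.160.0.0 - 157.175.255.255) -> Router L
  157.164.0.0/15 (157.164.0.0 - 157.165.255.255) -> Router P
More-specific entries that do NOT match:
  157.164.222.208/29 (157.164.222.208 - 157.164.222.215) does not contain 157.164.222.197
  141.164.220.0/22 (141.164.220.0 - 141.164.223.255) does not contain 157.164.222.197
  157.164.156.0/22 (157.164.156.0 - 157.164.159.255) does not contain 157.164.222.197
  157.164.240.0/20 (157.164.240.0 - 157.164.255.255) does not contain 157.164.222.197
  156.164.208.0/20 (156.164.208.0 - 156.164.223.255) does not contain 157.164.222.197
  149.164.0.0/16 (149.164.0.0 - 149.164.255.255) does not contain 157.164.222.197
Longest matching prefix is /15 -> next hop Router P.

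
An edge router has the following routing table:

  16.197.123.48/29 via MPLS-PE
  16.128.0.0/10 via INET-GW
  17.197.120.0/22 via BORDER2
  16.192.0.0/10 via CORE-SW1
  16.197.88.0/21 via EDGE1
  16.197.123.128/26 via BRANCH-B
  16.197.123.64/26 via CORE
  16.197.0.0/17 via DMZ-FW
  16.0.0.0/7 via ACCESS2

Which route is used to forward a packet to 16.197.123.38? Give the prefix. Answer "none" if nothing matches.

16.197.0.0/17

Entries matching 16.197.123.38:
  16.0.0.0/7 (16.0.0.0 - 17.255.255.255)
  16.192.0.0/10 (16.192.0.0 - 16.255.255.255)
  16.197.0.0/17 (16.197.0.0 - 16.197.127.255)
Most specific is 16.197.0.0/17.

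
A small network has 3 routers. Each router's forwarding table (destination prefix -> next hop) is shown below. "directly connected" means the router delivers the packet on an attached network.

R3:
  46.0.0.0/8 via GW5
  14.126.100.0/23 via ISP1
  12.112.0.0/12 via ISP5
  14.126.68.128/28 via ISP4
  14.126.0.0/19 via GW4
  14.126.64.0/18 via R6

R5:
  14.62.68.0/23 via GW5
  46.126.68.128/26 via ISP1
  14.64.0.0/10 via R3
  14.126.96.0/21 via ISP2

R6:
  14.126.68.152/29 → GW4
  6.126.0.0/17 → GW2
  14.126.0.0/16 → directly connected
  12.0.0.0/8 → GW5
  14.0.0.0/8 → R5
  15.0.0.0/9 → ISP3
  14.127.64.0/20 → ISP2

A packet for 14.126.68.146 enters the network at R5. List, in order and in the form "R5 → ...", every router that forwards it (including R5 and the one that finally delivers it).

R5 → R3 → R6

At R5: longest match for 14.126.68.146 is 14.64.0.0/10 -> R3
At R3: longest match for 14.126.68.146 is 14.126.64.0/18 -> R6
At R6: longest match for 14.126.68.146 is 14.126.0.0/16 -> directly connected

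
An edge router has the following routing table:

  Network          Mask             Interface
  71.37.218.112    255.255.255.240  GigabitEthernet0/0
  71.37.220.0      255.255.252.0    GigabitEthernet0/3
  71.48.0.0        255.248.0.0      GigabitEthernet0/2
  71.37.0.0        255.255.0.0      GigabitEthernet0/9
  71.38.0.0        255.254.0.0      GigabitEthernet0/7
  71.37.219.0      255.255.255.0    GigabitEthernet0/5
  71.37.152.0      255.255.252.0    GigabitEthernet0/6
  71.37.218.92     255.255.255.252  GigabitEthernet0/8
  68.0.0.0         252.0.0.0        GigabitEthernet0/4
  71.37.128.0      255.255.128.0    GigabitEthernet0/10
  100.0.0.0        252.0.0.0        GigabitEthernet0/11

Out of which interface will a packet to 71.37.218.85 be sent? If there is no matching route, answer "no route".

GigabitEthernet0/10

Routes whose prefix contains 71.37.218.85:
  68.0.0.0/6 (68.0.0.0 - 71.255.255.255) -> GigabitEthernet0/4
  71.37.0.0/16 (71.37.0.0 - 71.37.255.255) -> GigabitEthernet0/9
  71.37.128.0/17 (71.37.128.0 - 71.37.255.255) -> GigabitEthernet0/10
More-specific entries that do NOT match:
  71.37.218.92/30 (71.37.218.92 - 71.37.218.95) does not contain 71.37.218.85
  71.37.218.112/28 (71.37.218.112 - 71.37.218.127) does not contain 71.37.218.85
  71.37.219.0/24 (71.37.219.0 - 71.37.219.255) does not contain 71.37.218.85
  71.37.220.0/22 (71.37.220.0 - 71.37.223.255) does not contain 71.37.218.85
  71.37.152.0/22 (71.37.152.0 - 71.37.155.255) does not contain 71.37.218.85
Longest matching prefix is /17 -> interface GigabitEthernet0/10.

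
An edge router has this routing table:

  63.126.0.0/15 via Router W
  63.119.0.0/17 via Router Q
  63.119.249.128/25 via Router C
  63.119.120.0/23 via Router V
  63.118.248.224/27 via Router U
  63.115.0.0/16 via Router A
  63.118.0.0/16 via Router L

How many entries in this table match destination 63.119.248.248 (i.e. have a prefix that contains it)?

0

No listed prefix contains 63.119.248.248.
Total matching entries: 0.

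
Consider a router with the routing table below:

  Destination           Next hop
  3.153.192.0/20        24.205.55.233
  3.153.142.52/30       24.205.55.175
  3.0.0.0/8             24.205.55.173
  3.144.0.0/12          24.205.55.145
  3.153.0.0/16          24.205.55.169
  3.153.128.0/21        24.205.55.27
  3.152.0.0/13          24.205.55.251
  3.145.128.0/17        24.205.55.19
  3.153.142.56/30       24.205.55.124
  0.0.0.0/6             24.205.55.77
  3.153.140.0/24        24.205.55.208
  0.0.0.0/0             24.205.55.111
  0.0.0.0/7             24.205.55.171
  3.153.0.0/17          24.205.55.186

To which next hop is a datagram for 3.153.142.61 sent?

24.205.55.169

Routes whose prefix contains 3.153.142.61:
  0.0.0.0/0 (default, matches everything) -> 24.205.55.111
  0.0.0.0/6 (0.0.0.0 - 3.255.255.255) -> 24.205.55.77
  3.0.0.0/8 (3.0.0.0 - 3.255.255.255) -> 24.205.55.173
  3.144.0.0/12 (3.144.0.0 - 3.159.255.255) -> 24.205.55.145
  3.152.0.0/13 (3.152.0.0 - 3.159.255.255) -> 24.205.55.251
  3.153.0.0/16 (3.153.0.0 - 3.153.255.255) -> 24.205.55.169
More-specific entries that do NOT match:
  3.153.142.52/30 (3.153.142.52 - 3.153.142.55) does not contain 3.153.142.61
  3.153.142.56/30 (3.153.142.56 - 3.153.142.59) does not contain 3.153.142.61
  3.153.140.0/24 (3.153.140.0 - 3.153.140.255) does not contain 3.153.142.61
  3.153.128.0/21 (3.153.128.0 - 3.153.135.255) does not contain 3.153.142.61
  3.153.192.0/20 (3.153.192.0 - 3.153.207.255) does not contain 3.153.142.61
  3.145.128.0/17 (3.145.128.0 - 3.145.255.255) does not contain 3.153.142.61
  3.153.0.0/17 (3.153.0.0 - 3.153.127.255) does not contain 3.153.142.61
Longest matching prefix is /16 -> next hop 24.205.55.169.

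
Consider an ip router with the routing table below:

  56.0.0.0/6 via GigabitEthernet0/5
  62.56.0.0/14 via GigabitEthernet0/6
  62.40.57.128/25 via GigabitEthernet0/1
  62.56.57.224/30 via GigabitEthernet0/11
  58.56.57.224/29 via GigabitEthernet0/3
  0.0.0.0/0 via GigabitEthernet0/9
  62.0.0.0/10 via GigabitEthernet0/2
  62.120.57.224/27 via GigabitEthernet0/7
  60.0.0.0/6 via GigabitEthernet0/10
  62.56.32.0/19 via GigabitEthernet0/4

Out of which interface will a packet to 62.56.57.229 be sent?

Routes whose prefix contains 62.56.57.229:
  0.0.0.0/0 (default, matches everything) -> GigabitEthernet0/9
  60.0.0.0/6 (60.0.0.0 - 63.255.255.255) -> GigabitEthernet0/10
  62.0.0.0/10 (62.0.0.0 - 62.63.255.255) -> GigabitEthernet0/2
  62.56.0.0/14 (62.56.0.0 - 62.59.255.255) -> GigabitEthernet0/6
  62.56.32.0/19 (62.56.32.0 - 62.56.63.255) -> GigabitEthernet0/4
More-specific entries that do NOT match:
  62.56.57.224/30 (62.56.57.224 - 62.56.57.227) does not contain 62.56.57.229
  58.56.57.224/29 (58.56.57.224 - 58.56.57.231) does not contain 62.56.57.229
  62.120.57.224/27 (62.120.57.224 - 62.120.57.255) does not contain 62.56.57.229
  62.40.57.128/25 (62.40.57.128 - 62.40.57.255) does not contain 62.56.57.229
Longest matching prefix is /19 -> interface GigabitEthernet0/4.

GigabitEthernet0/4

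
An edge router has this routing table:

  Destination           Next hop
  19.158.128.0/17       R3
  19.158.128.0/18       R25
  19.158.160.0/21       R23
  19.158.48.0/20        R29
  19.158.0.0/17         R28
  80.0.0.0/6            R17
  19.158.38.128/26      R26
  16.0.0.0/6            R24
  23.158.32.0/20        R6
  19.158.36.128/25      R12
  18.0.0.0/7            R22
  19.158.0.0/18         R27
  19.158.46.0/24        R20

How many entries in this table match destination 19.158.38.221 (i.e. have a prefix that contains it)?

4

Prefixes containing 19.158.38.221:
  16.0.0.0/6 (16.0.0.0 - 19.255.255.255)
  18.0.0.0/7 (18.0.0.0 - 19.255.255.255)
  19.158.0.0/17 (19.158.0.0 - 19.158.127.255)
  19.158.0.0/18 (19.158.0.0 - 19.158.63.255)
Total matching entries: 4.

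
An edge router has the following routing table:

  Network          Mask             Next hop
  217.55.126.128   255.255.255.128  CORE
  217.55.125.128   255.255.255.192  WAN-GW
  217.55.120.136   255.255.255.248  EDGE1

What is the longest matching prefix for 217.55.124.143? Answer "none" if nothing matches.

none

217.55.124.143 is outside every listed prefix and there is no default route.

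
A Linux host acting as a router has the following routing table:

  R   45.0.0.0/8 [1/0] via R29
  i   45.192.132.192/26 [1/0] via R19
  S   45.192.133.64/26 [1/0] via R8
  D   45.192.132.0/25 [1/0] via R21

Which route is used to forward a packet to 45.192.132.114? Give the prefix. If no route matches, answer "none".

45.192.132.0/25

Entries matching 45.192.132.114:
  45.0.0.0/8 (45.0.0.0 - 45.255.255.255)
  45.192.132.0/25 (45.192.132.0 - 45.192.132.127)
Most specific is 45.192.132.0/25.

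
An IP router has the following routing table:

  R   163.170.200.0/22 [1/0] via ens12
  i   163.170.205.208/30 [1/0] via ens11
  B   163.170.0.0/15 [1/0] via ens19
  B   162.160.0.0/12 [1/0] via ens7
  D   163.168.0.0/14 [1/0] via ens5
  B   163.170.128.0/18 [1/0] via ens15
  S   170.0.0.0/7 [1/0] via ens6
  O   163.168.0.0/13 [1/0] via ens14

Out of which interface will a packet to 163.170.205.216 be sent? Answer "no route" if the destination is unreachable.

ens19

Routes whose prefix contains 163.170.205.216:
  163.168.0.0/13 (163.168.0.0 - 163.175.255.255) -> ens14
  163.168.0.0/14 (163.168.0.0 - 163.171.255.255) -> ens5
  163.170.0.0/15 (163.170.0.0 - 163.171.255.255) -> ens19
More-specific entries that do NOT match:
  163.170.205.208/30 (163.170.205.208 - 163.170.205.211) does not contain 163.170.205.216
  163.170.200.0/22 (163.170.200.0 - 163.170.203.255) does not contain 163.170.205.216
  163.170.128.0/18 (163.170.128.0 - 163.170.191.255) does not contain 163.170.205.216
Longest matching prefix is /15 -> interface ens19.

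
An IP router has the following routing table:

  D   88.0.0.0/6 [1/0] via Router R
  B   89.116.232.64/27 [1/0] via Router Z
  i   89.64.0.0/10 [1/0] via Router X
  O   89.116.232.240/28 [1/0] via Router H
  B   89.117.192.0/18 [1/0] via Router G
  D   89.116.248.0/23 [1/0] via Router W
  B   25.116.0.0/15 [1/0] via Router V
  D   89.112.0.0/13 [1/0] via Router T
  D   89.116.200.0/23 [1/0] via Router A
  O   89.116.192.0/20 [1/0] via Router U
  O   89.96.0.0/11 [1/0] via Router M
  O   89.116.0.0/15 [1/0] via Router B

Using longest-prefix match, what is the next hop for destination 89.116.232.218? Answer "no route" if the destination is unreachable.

Router B

Routes whose prefix contains 89.116.232.218:
  88.0.0.0/6 (88.0.0.0 - 91.255.255.255) -> Router R
  89.64.0.0/10 (89.64.0.0 - 89.127.255.255) -> Router X
  89.96.0.0/11 (89.96.0.0 - 89.127.255.255) -> Router M
  89.112.0.0/13 (89.112.0.0 - 89.119.255.255) -> Router T
  89.116.0.0/15 (89.116.0.0 - 89.117.255.255) -> Router B
More-specific entries that do NOT match:
  89.116.232.240/28 (89.116.232.240 - 89.116.232.255) does not contain 89.116.232.218
  89.116.232.64/27 (89.116.232.64 - 89.116.232.95) does not contain 89.116.232.218
  89.116.248.0/23 (89.116.248.0 - 89.116.249.255) does not contain 89.116.232.218
  89.116.200.0/23 (89.116.200.0 - 89.116.201.255) does not contain 89.116.232.218
  89.116.192.0/20 (89.116.192.0 - 89.116.207.255) does not contain 89.116.232.218
  89.117.192.0/18 (89.117.192.0 - 89.117.255.255) does not contain 89.116.232.218
Longest matching prefix is /15 -> next hop Router B.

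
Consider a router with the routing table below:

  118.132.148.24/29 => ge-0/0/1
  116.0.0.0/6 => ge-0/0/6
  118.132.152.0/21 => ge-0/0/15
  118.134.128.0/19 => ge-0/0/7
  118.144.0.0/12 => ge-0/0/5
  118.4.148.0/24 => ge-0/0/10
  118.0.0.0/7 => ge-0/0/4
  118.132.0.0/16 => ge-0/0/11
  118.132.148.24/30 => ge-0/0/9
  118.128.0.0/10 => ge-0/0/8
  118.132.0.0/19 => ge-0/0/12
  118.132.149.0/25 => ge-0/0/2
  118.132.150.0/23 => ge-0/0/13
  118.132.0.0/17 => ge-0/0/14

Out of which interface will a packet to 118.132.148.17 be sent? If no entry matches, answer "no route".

ge-0/0/11

Routes whose prefix contains 118.132.148.17:
  116.0.0.0/6 (116.0.0.0 - 119.255.255.255) -> ge-0/0/6
  118.0.0.0/7 (118.0.0.0 - 119.255.255.255) -> ge-0/0/4
  118.128.0.0/10 (118.128.0.0 - 118.191.255.255) -> ge-0/0/8
  118.132.0.0/16 (118.132.0.0 - 118.132.255.255) -> ge-0/0/11
More-specific entries that do NOT match:
  118.132.148.24/30 (118.132.148.24 - 118.132.148.27) does not contain 118.132.148.17
  118.132.148.24/29 (118.132.148.24 - 118.132.148.31) does not contain 118.132.148.17
  118.132.149.0/25 (118.132.149.0 - 118.132.149.127) does not contain 118.132.148.17
  118.4.148.0/24 (118.4.148.0 - 118.4.148.255) does not contain 118.132.148.17
  118.132.150.0/23 (118.132.150.0 - 118.132.151.255) does not contain 118.132.148.17
  118.132.152.0/21 (118.132.152.0 - 118.132.159.255) does not contain 118.132.148.17
  118.134.128.0/19 (118.134.128.0 - 118.134.159.255) does not contain 118.132.148.17
  118.132.0.0/19 (118.132.0.0 - 118.132.31.255) does not contain 118.132.148.17
  118.132.0.0/17 (118.132.0.0 - 118.132.127.255) does not contain 118.132.148.17
Longest matching prefix is /16 -> interface ge-0/0/11.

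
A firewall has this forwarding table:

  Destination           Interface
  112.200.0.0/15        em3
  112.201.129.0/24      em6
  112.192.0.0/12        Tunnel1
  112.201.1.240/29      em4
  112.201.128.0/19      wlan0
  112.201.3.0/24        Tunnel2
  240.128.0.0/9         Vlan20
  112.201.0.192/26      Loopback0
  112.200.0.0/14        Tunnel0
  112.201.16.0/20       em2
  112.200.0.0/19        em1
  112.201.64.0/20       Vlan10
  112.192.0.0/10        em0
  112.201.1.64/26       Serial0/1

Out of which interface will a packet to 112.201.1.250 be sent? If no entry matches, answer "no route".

Routes whose prefix contains 112.201.1.250:
  112.192.0.0/10 (112.192.0.0 - 112.255.255.255) -> em0
  112.192.0.0/12 (112.192.0.0 - 112.207.255.255) -> Tunnel1
  112.200.0.0/14 (112.200.0.0 - 112.203.255.255) -> Tunnel0
  112.200.0.0/15 (112.200.0.0 - 112.201.255.255) -> em3
More-specific entries that do NOT match:
  112.201.1.240/29 (112.201.1.240 - 112.201.1.247) does not contain 112.201.1.250
  112.201.0.192/26 (112.201.0.192 - 112.201.0.255) does not contain 112.201.1.250
  112.201.1.64/26 (112.201.1.64 - 112.201.1.127) does not contain 112.201.1.250
  112.201.129.0/24 (112.201.129.0 - 112.201.129.255) does not contain 112.201.1.250
  112.201.3.0/24 (112.201.3.0 - 112.201.3.255) does not contain 112.201.1.250
  112.201.16.0/20 (112.201.16.0 - 112.201.31.255) does not contain 112.201.1.250
  112.201.64.0/20 (112.201.64.0 - 112.201.79.255) does not contain 112.201.1.250
  112.201.128.0/19 (112.201.128.0 - 112.201.159.255) does not contain 112.201.1.250
  112.200.0.0/19 (112.200.0.0 - 112.200.31.255) does not contain 112.201.1.250
Longest matching prefix is /15 -> interface em3.

em3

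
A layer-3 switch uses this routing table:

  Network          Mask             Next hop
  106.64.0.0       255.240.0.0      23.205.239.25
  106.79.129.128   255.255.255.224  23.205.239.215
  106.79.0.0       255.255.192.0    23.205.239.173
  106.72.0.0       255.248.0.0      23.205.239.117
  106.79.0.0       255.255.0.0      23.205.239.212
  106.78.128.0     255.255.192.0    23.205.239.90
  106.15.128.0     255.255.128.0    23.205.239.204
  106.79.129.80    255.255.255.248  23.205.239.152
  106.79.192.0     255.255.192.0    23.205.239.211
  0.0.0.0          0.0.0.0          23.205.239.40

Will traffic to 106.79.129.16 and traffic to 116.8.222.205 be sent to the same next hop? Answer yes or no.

106.79.129.16: longest match 106.79.0.0/16 -> 23.205.239.212
116.8.222.205: longest match 0.0.0.0/0 -> 23.205.239.40

no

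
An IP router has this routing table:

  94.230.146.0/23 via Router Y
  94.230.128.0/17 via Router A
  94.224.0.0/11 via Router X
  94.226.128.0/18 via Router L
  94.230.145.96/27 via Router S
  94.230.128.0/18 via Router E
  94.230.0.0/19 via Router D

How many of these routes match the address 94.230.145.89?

3

Prefixes containing 94.230.145.89:
  94.224.0.0/11 (94.224.0.0 - 94.255.255.255)
  94.230.128.0/17 (94.230.128.0 - 94.230.255.255)
  94.230.128.0/18 (94.230.128.0 - 94.230.191.255)
Total matching entries: 3.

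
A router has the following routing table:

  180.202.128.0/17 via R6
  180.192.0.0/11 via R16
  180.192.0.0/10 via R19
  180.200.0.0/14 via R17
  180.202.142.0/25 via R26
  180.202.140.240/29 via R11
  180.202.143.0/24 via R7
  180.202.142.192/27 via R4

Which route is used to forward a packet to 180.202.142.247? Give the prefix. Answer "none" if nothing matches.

180.202.128.0/17

Entries matching 180.202.142.247:
  180.192.0.0/10 (180.192.0.0 - 180.255.255.255)
  180.192.0.0/11 (180.192.0.0 - 180.223.255.255)
  180.200.0.0/14 (180.200.0.0 - 180.203.255.255)
  180.202.128.0/17 (180.202.128.0 - 180.202.255.255)
Most specific is 180.202.128.0/17.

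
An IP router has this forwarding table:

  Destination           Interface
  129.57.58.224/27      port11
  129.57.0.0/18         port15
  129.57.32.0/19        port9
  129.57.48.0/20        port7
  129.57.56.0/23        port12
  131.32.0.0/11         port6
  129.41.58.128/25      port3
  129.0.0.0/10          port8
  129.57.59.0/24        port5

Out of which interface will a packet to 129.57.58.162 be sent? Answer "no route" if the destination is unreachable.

port7

Routes whose prefix contains 129.57.58.162:
  129.0.0.0/10 (129.0.0.0 - 129.63.255.255) -> port8
  129.57.0.0/18 (129.57.0.0 - 129.57.63.255) -> port15
  129.57.32.0/19 (129.57.32.0 - 129.57.63.255) -> port9
  129.57.48.0/20 (129.57.48.0 - 129.57.63.255) -> port7
More-specific entries that do NOT match:
  129.57.58.224/27 (129.57.58.224 - 129.57.58.255) does not contain 129.57.58.162
  129.41.58.128/25 (129.41.58.128 - 129.41.58.255) does not contain 129.57.58.162
  129.57.59.0/24 (129.57.59.0 - 129.57.59.255) does not contain 129.57.58.162
  129.57.56.0/23 (129.57.56.0 - 129.57.57.255) does not contain 129.57.58.162
Longest matching prefix is /20 -> interface port7.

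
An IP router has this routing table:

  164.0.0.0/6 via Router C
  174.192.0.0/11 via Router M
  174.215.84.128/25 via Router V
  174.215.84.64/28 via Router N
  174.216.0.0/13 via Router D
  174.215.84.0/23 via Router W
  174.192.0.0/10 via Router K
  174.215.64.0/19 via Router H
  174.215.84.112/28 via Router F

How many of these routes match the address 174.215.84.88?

Prefixes containing 174.215.84.88:
  174.192.0.0/10 (174.192.0.0 - 174.255.255.255)
  174.192.0.0/11 (174.192.0.0 - 174.223.255.255)
  174.215.64.0/19 (174.215.64.0 - 174.215.95.255)
  174.215.84.0/23 (174.215.84.0 - 174.215.85.255)
Total matching entries: 4.

4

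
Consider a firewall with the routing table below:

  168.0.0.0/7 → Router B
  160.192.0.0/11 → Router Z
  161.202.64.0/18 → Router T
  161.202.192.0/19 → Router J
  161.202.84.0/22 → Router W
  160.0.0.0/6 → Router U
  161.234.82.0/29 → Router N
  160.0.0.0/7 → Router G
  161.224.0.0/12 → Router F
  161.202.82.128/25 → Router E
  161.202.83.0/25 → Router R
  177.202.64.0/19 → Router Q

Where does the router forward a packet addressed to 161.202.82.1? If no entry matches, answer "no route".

Router T

Routes whose prefix contains 161.202.82.1:
  160.0.0.0/6 (160.0.0.0 - 163.255.255.255) -> Router U
  160.0.0.0/7 (160.0.0.0 - 161.255.255.255) -> Router G
  161.202.64.0/18 (161.202.64.0 - 161.202.127.255) -> Router T
More-specific entries that do NOT match:
  161.234.82.0/29 (161.234.82.0 - 161.234.82.7) does not contain 161.202.82.1
  161.202.82.128/25 (161.202.82.128 - 161.202.82.255) does not contain 161.202.82.1
  161.202.83.0/25 (161.202.83.0 - 161.202.83.127) does not contain 161.202.82.1
  161.202.84.0/22 (161.202.84.0 - 161.202.87.255) does not contain 161.202.82.1
  161.202.192.0/19 (161.202.192.0 - 161.202.223.255) does not contain 161.202.82.1
  177.202.64.0/19 (177.202.64.0 - 177.202.95.255) does not contain 161.202.82.1
Longest matching prefix is /18 -> next hop Router T.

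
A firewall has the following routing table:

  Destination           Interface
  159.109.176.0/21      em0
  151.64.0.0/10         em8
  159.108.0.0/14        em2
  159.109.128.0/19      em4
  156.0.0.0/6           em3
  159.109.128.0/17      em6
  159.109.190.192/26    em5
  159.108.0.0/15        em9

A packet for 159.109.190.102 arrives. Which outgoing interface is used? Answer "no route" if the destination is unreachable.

em6

Routes whose prefix contains 159.109.190.102:
  156.0.0.0/6 (156.0.0.0 - 159.255.255.255) -> em3
  159.108.0.0/14 (159.108.0.0 - 159.111.255.255) -> em2
  159.108.0.0/15 (159.108.0.0 - 159.109.255.255) -> em9
  159.109.128.0/17 (159.109.128.0 - 159.109.255.255) -> em6
More-specific entries that do NOT match:
  159.109.190.192/26 (159.109.190.192 - 159.109.190.255) does not contain 159.109.190.102
  159.109.176.0/21 (159.109.176.0 - 159.109.183.255) does not contain 159.109.190.102
  159.109.128.0/19 (159.109.128.0 - 159.109.159.255) does not contain 159.109.190.102
Longest matching prefix is /17 -> interface em6.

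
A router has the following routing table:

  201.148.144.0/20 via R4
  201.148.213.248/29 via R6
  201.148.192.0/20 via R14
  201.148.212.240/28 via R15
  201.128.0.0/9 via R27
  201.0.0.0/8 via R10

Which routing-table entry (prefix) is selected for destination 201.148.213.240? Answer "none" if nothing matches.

201.128.0.0/9

Entries matching 201.148.213.240:
  201.0.0.0/8 (201.0.0.0 - 201.255.255.255)
  201.128.0.0/9 (201.128.0.0 - 201.255.255.255)
Most specific is 201.128.0.0/9.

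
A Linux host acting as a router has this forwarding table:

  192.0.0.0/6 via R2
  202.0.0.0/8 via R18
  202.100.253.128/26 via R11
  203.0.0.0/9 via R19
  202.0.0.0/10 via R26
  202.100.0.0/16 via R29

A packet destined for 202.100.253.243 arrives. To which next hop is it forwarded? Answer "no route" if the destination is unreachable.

R29

Routes whose prefix contains 202.100.253.243:
  202.0.0.0/8 (202.0.0.0 - 202.255.255.255) -> R18
  202.100.0.0/16 (202.100.0.0 - 202.100.255.255) -> R29
More-specific entries that do NOT match:
  202.100.253.128/26 (202.100.253.128 - 202.100.253.191) does not contain 202.100.253.243
Longest matching prefix is /16 -> next hop R29.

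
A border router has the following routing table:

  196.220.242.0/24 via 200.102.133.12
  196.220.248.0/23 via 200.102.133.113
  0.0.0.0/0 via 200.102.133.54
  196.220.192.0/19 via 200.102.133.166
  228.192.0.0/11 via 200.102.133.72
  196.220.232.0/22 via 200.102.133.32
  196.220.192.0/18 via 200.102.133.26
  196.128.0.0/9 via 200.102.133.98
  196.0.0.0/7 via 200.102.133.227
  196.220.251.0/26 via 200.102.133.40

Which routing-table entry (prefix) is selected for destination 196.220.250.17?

196.220.192.0/18

Entries matching 196.220.250.17:
  0.0.0.0/0 (default, matches everything)
  196.0.0.0/7 (196.0.0.0 - 197.255.255.255)
  196.128.0.0/9 (196.128.0.0 - 196.255.255.255)
  196.220.192.0/18 (196.220.192.0 - 196.220.255.255)
Most specific is 196.220.192.0/18.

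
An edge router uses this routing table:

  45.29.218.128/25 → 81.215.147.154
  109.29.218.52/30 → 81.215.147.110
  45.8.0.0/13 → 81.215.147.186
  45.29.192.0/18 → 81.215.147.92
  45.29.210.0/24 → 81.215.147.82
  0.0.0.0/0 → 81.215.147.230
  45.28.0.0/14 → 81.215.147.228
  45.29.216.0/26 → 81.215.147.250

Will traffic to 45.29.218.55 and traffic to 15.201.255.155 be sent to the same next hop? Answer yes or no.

no

45.29.218.55: longest match 45.29.192.0/18 -> 81.215.147.92
15.201.255.155: longest match 0.0.0.0/0 -> 81.215.147.230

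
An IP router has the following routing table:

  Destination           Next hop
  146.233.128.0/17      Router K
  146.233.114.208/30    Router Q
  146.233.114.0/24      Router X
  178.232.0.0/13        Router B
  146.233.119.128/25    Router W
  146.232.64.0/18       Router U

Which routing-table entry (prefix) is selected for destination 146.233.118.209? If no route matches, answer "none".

none

146.233.118.209 is outside every listed prefix and there is no default route.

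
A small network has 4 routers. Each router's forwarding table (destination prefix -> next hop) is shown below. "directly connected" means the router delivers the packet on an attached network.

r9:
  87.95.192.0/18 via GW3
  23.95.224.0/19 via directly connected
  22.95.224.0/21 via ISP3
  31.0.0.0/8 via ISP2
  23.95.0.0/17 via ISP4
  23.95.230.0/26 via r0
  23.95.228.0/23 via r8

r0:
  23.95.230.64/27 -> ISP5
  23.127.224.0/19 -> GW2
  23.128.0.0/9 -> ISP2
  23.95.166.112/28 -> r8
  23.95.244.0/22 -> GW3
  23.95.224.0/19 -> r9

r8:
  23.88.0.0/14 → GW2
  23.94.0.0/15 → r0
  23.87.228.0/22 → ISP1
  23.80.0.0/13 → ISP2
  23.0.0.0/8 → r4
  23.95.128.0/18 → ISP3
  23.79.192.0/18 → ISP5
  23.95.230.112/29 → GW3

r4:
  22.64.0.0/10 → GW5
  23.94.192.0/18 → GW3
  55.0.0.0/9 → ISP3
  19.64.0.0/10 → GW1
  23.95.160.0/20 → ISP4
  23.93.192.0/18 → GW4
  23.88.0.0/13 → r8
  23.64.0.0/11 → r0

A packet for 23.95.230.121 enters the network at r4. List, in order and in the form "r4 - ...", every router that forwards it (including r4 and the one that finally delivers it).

At r4: longest match for 23.95.230.121 is 23.88.0.0/13 -> r8
At r8: longest match for 23.95.230.121 is 23.94.0.0/15 -> r0
At r0: longest match for 23.95.230.121 is 23.95.224.0/19 -> r9
At r9: longest match for 23.95.230.121 is 23.95.224.0/19 -> directly connected

r4 - r8 - r0 - r9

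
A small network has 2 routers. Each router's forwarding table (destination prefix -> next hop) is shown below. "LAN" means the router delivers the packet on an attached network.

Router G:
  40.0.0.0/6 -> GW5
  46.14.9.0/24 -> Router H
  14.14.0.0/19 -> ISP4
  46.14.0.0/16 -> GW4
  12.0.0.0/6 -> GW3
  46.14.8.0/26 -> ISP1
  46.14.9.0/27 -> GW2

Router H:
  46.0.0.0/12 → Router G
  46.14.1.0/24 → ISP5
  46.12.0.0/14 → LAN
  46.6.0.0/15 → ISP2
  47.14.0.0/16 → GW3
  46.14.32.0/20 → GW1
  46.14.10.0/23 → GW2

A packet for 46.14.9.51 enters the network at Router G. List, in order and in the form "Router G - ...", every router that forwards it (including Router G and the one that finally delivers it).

Router G - Router H

At Router G: longest match for 46.14.9.51 is 46.14.9.0/24 -> Router H
At Router H: longest match for 46.14.9.51 is 46.12.0.0/14 -> LAN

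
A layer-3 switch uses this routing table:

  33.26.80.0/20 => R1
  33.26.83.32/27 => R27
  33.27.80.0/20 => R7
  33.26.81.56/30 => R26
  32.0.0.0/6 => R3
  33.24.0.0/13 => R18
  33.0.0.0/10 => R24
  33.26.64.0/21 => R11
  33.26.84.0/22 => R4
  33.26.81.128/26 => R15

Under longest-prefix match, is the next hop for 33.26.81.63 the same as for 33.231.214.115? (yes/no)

no

33.26.81.63: longest match 33.26.80.0/20 -> R1
33.231.214.115: longest match 32.0.0.0/6 -> R3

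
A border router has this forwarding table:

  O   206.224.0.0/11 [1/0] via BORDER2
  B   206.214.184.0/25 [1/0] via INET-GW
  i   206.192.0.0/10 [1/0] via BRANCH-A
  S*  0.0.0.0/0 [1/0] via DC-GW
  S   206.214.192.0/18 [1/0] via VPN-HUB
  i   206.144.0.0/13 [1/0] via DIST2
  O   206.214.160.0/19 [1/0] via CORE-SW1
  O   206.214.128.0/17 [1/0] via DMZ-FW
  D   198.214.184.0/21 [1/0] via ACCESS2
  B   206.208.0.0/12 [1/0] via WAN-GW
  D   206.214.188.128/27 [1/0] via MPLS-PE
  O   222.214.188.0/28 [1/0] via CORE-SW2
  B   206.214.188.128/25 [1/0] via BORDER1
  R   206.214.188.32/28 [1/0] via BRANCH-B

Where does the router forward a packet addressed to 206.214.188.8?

Routes whose prefix contains 206.214.188.8:
  0.0.0.0/0 (default, matches everything) -> DC-GW
  206.192.0.0/10 (206.192.0.0 - 206.255.255.255) -> BRANCH-A
  206.208.0.0/12 (206.208.0.0 - 206.223.255.255) -> WAN-GW
  206.214.128.0/17 (206.214.128.0 - 206.214.255.255) -> DMZ-FW
  206.214.160.0/19 (206.214.160.0 - 206.214.191.255) -> CORE-SW1
More-specific entries that do NOT match:
  222.214.188.0/28 (222.214.188.0 - 222.214.188.15) does not contain 206.214.188.8
  206.214.188.32/28 (206.214.188.32 - 206.214.188.47) does not contain 206.214.188.8
  206.214.188.128/27 (206.214.188.128 - 206.214.188.159) does not contain 206.214.188.8
  206.214.184.0/25 (206.214.184.0 - 206.214.184.127) does not contain 206.214.188.8
  206.214.188.128/25 (206.214.188.128 - 206.214.188.255) does not contain 206.214.188.8
  198.214.184.0/21 (198.214.184.0 - 198.214.191.255) does not contain 206.214.188.8
Longest matching prefix is /19 -> next hop CORE-SW1.

CORE-SW1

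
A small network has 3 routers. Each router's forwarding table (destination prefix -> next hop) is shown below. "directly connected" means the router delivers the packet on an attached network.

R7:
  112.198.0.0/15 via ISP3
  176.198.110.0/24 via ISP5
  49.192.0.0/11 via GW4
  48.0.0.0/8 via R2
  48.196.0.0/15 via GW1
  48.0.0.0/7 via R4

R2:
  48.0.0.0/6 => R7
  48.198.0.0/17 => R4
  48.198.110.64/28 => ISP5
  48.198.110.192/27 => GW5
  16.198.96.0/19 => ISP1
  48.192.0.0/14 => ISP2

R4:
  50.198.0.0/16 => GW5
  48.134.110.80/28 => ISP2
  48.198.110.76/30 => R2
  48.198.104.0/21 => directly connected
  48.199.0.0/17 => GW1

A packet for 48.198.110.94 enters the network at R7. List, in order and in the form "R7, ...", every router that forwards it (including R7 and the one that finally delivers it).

At R7: longest match for 48.198.110.94 is 48.0.0.0/8 -> R2
At R2: longest match for 48.198.110.94 is 48.198.0.0/17 -> R4
At R4: longest match for 48.198.110.94 is 48.198.104.0/21 -> directly connected

R7, R2, R4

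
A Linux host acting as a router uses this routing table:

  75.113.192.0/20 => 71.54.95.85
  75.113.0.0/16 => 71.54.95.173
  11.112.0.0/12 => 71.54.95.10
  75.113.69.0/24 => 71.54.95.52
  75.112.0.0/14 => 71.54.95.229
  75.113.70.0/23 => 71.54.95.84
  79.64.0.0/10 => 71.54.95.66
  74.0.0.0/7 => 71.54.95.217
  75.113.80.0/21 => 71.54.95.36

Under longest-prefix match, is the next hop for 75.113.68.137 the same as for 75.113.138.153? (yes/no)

yes

75.113.68.137: longest match 75.113.0.0/16 -> 71.54.95.173
75.113.138.153: longest match 75.113.0.0/16 -> 71.54.95.173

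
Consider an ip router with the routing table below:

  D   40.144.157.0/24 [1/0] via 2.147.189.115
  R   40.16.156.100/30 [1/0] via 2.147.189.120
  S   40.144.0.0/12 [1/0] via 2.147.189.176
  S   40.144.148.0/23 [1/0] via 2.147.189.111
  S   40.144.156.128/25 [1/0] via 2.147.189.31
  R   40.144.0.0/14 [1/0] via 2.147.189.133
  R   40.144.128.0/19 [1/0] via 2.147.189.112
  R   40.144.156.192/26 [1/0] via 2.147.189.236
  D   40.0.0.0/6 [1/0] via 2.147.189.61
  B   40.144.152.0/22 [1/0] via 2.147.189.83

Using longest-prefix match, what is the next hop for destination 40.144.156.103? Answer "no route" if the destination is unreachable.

Routes whose prefix contains 40.144.156.103:
  40.0.0.0/6 (40.0.0.0 - 43.255.255.255) -> 2.147.189.61
  40.144.0.0/12 (40.144.0.0 - 40.159.255.255) -> 2.147.189.176
  40.144.0.0/14 (40.144.0.0 - 40.147.255.255) -> 2.147.189.133
  40.144.128.0/19 (40.144.128.0 - 40.144.159.255) -> 2.147.189.112
More-specific entries that do NOT match:
  40.16.156.100/30 (40.16.156.100 - 40.16.156.103) does not contain 40.144.156.103
  40.144.156.192/26 (40.144.156.192 - 40.144.156.255) does not contain 40.144.156.103
  40.144.156.128/25 (40.144.156.128 - 40.144.156.255) does not contain 40.144.156.103
  40.144.157.0/24 (40.144.157.0 - 40.144.157.255) does not contain 40.144.156.103
  40.144.148.0/23 (40.144.148.0 - 40.144.149.255) does not contain 40.144.156.103
  40.144.152.0/22 (40.144.152.0 - 40.144.155.255) does not contain 40.144.156.103
Longest matching prefix is /19 -> next hop 2.147.189.112.

2.147.189.112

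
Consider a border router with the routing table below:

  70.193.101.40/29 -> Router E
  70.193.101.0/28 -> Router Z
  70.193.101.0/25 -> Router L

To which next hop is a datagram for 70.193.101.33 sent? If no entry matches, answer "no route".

Routes whose prefix contains 70.193.101.33:
  70.193.101.0/25 (70.193.101.0 - 70.193.101.127) -> Router L
More-specific entries that do NOT match:
  70.193.101.40/29 (70.193.101.40 - 70.193.101.47) does not contain 70.193.101.33
  70.193.101.0/28 (70.193.101.0 - 70.193.101.15) does not contain 70.193.101.33
Longest matching prefix is /25 -> next hop Router L.

Router L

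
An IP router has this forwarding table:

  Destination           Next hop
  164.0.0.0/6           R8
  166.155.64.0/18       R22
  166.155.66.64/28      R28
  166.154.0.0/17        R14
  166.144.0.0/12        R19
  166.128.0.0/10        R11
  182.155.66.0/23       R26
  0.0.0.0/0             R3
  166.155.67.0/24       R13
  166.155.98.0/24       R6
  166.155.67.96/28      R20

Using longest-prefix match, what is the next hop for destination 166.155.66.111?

R22

Routes whose prefix contains 166.155.66.111:
  0.0.0.0/0 (default, matches everything) -> R3
  164.0.0.0/6 (164.0.0.0 - 167.255.255.255) -> R8
  166.128.0.0/10 (166.128.0.0 - 166.191.255.255) -> R11
  166.144.0.0/12 (166.144.0.0 - 166.159.255.255) -> R19
  166.155.64.0/18 (166.155.64.0 - 166.155.127.255) -> R22
More-specific entries that do NOT match:
  166.155.66.64/28 (166.155.66.64 - 166.155.66.79) does not contain 166.155.66.111
  166.155.67.96/28 (166.155.67.96 - 166.155.67.111) does not contain 166.155.66.111
  166.155.67.0/24 (166.155.67.0 - 166.155.67.255) does not contain 166.155.66.111
  166.155.98.0/24 (166.155.98.0 - 166.155.98.255) does not contain 166.155.66.111
  182.155.66.0/23 (182.155.66.0 - 182.155.67.255) does not contain 166.155.66.111
Longest matching prefix is /18 -> next hop R22.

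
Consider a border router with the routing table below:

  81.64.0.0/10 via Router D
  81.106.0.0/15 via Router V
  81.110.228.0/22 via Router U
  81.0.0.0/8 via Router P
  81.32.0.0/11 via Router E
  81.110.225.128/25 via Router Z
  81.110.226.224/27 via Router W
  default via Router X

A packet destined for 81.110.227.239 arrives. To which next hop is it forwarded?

Router D

Routes whose prefix contains 81.110.227.239:
  0.0.0.0/0 (default, matches everything) -> Router X
  81.0.0.0/8 (81.0.0.0 - 81.255.255.255) -> Router P
  81.64.0.0/10 (81.64.0.0 - 81.127.255.255) -> Router D
More-specific entries that do NOT match:
  81.110.226.224/27 (81.110.226.224 - 81.110.226.255) does not contain 81.110.227.239
  81.110.225.128/25 (81.110.225.128 - 81.110.225.255) does not contain 81.110.227.239
  81.110.228.0/22 (81.110.228.0 - 81.110.231.255) does not contain 81.110.227.239
  81.106.0.0/15 (81.106.0.0 - 81.107.255.255) does not contain 81.110.227.239
  81.32.0.0/11 (81.32.0.0 - 81.63.255.255) does not contain 81.110.227.239
Longest matching prefix is /10 -> next hop Router D.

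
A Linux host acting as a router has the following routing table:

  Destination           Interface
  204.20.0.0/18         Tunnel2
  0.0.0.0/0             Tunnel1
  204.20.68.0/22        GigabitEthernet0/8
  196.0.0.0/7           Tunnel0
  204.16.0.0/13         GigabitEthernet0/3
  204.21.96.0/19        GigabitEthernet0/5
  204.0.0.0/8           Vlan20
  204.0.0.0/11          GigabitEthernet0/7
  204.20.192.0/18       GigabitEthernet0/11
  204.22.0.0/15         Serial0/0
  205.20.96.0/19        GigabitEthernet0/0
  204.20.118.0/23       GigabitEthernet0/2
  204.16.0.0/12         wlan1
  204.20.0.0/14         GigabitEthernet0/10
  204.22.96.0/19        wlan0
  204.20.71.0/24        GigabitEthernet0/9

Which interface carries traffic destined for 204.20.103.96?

GigabitEthernet0/10

Routes whose prefix contains 204.20.103.96:
  0.0.0.0/0 (default, matches everything) -> Tunnel1
  204.0.0.0/8 (204.0.0.0 - 204.255.255.255) -> Vlan20
  204.0.0.0/11 (204.0.0.0 - 204.31.255.255) -> GigabitEthernet0/7
  204.16.0.0/12 (204.16.0.0 - 204.31.255.255) -> wlan1
  204.16.0.0/13 (204.16.0.0 - 204.23.255.255) -> GigabitEthernet0/3
  204.20.0.0/14 (204.20.0.0 - 204.23.255.255) -> GigabitEthernet0/10
More-specific entries that do NOT match:
  204.20.71.0/24 (204.20.71.0 - 204.20.71.255) does not contain 204.20.103.96
  204.20.118.0/23 (204.20.118.0 - 204.20.119.255) does not contain 204.20.103.96
  204.20.68.0/22 (204.20.68.0 - 204.20.71.255) does not contain 204.20.103.96
  204.21.96.0/19 (204.21.96.0 - 204.21.127.255) does not contain 204.20.103.96
  205.20.96.0/19 (205.20.96.0 - 205.20.127.255) does not contain 204.20.103.96
  204.22.96.0/19 (204.22.96.0 - 204.22.127.255) does not contain 204.20.103.96
  204.20.0.0/18 (204.20.0.0 - 204.20.63.255) does not contain 204.20.103.96
  204.20.192.0/18 (204.20.192.0 - 204.20.255.255) does not contain 204.20.103.96
  204.22.0.0/15 (204.22.0.0 - 204.23.255.255) does not contain 204.20.103.96
Longest matching prefix is /14 -> interface GigabitEthernet0/10.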